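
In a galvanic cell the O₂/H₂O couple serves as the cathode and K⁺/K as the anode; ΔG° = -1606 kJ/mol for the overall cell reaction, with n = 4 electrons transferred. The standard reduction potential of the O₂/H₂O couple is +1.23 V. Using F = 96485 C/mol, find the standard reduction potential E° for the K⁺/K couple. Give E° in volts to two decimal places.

-2.93 V

E°cell = −ΔG°/(nF) = −(-1606×10³)/((4)(96485)) = +4.161 V.
Since O₂/H₂O is the cathode and K⁺/K the anode, E°cell = E°(O₂/H₂O) − E°(K⁺/K).
So E°(K⁺/K) = E°(O₂/H₂O) − E°cell = (+1.23) − (+4.161) = -2.93 V.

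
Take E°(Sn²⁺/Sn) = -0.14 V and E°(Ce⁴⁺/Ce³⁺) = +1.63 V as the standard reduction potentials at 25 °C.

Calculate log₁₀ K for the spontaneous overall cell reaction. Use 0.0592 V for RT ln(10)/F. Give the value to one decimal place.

Cathode: Ce⁴⁺/Ce³⁺; anode: Sn²⁺/Sn. E°cell = +1.77 V, n = 2.
log K = nE°cell / 0.0592 = (2)(+1.77) / 0.0592 = 59.8.

59.8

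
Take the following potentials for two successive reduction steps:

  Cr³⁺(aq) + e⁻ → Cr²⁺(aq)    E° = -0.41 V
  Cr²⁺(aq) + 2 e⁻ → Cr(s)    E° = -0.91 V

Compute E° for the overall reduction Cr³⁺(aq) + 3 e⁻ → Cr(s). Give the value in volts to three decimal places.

-0.743 V

Since ΔG° = −nFE° is additive over sequential reductions, n₃E°₃ = n₁E°₁ + n₂E°₂.
E°₃ = (1×-0.41 + 2×-0.91) / 3 = (-2.230) / 3 = -0.743 V.
E° values themselves are not directly additive — weighting by electron count is essential.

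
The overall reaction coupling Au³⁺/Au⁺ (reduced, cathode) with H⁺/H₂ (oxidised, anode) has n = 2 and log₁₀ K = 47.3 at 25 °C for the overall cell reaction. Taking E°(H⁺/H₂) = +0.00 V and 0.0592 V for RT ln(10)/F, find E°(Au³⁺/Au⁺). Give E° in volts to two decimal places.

+1.40 V

E°cell = (0.0592/n)·log K = (0.0592/2)(47.3) = +1.400 V.
Since Au³⁺/Au⁺ is the cathode and H⁺/H₂ the anode, E°cell = E°(Au³⁺/Au⁺) − E°(H⁺/H₂).
So E°(Au³⁺/Au⁺) = E°cell + E°(H⁺/H₂) = +1.400 + (+0.00) = +1.40 V.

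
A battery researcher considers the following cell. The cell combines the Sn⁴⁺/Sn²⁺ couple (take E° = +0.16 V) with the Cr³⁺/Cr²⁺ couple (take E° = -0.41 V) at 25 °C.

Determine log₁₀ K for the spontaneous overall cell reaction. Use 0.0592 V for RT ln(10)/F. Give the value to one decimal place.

19.3

Cathode: Sn⁴⁺/Sn²⁺; anode: Cr³⁺/Cr²⁺. E°cell = +0.57 V, n = 2.
log K = nE°cell / 0.0592 = (2)(+0.57) / 0.0592 = 19.3.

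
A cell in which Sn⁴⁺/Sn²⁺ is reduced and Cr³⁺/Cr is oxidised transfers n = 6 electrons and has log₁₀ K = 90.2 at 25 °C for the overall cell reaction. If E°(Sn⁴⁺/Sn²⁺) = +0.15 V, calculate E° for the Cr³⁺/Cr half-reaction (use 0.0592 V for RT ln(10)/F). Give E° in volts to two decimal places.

E°cell = (0.0592/n)·log K = (0.0592/6)(90.2) = +0.890 V.
Since Sn⁴⁺/Sn²⁺ is the cathode and Cr³⁺/Cr the anode, E°cell = E°(Sn⁴⁺/Sn²⁺) − E°(Cr³⁺/Cr).
So E°(Cr³⁺/Cr) = E°(Sn⁴⁺/Sn²⁺) − E°cell = (+0.15) − (+0.890) = -0.74 V.

-0.74 V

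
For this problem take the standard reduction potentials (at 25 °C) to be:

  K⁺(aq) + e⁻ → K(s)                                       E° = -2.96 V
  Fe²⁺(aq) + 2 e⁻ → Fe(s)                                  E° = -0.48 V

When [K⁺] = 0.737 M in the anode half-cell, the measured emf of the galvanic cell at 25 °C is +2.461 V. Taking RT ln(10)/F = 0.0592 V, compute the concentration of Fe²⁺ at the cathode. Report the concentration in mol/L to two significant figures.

Fe²⁺/Fe is the cathode, K⁺/K the anode: E°cell = +2.48 V, n = 2.
Overall reaction: Fe²⁺(aq) + 2 K(s) → Fe(s) + 2 K⁺(aq); Q = [K⁺]^2/[Fe²⁺]^1.
From E = E° − (0.0592/n) log Q: log Q = (E° − E)·n/0.0592 = (+2.48 − (+2.461))·2/0.0592 = 0.6419.
So 1·log[Fe²⁺] = 2·log(0.737) − log Q = -0.2651 − (0.6419) = -0.9070; [Fe²⁺] = 10^(-0.9070) ≈ 0.12 M.

0.12 M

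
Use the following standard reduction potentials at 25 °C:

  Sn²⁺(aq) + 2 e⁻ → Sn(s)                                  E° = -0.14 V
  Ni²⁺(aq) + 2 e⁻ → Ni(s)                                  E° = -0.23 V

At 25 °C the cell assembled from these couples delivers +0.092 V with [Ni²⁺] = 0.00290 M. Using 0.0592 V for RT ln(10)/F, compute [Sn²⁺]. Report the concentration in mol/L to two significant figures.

Sn²⁺/Sn is the cathode, Ni²⁺/Ni the anode: E°cell = +0.09 V, n = 2.
Overall reaction: Sn²⁺(aq) + Ni(s) → Sn(s) + Ni²⁺(aq); Q = [Ni²⁺]^1/[Sn²⁺]^1.
From E = E° − (0.0592/n) log Q: log Q = (E° − E)·n/0.0592 = (+0.09 − (+0.092))·2/0.0592 = -0.0676.
So 1·log[Sn²⁺] = 1·log(0.0029) − log Q = -2.5376 − (-0.0676) = -2.4700; [Sn²⁺] = 10^(-2.4700) ≈ 0.0034 M.

0.0034 M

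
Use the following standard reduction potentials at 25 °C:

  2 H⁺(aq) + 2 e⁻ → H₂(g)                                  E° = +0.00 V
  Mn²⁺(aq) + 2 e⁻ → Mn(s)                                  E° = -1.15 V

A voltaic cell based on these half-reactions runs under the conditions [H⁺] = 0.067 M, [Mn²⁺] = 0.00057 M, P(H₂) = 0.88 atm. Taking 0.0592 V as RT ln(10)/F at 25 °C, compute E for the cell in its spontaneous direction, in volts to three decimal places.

+1.178 V

H⁺/H₂ is the cathode (higher E°), Mn²⁺/Mn the anode: E°cell = +0.00 − (-1.15) = +1.15 V, n = 2.
Overall: 2 H⁺(aq) + Mn(s) → H₂(g) + Mn²⁺(aq)
Q = P(H₂)·[Mn²⁺] / ([H⁺]^2); log Q = -0.952.
E = E° − (0.0592/n) log Q = +1.15 − (0.0592/2)(-0.952) = +1.178 V.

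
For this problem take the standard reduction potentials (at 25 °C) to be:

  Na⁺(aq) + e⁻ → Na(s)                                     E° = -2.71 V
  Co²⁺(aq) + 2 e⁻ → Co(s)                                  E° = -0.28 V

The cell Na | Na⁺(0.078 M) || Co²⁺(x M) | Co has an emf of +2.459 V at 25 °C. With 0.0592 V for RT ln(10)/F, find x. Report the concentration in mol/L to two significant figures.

0.058 M

Co²⁺/Co is the cathode, Na⁺/Na the anode: E°cell = +2.43 V, n = 2.
Overall reaction: Co²⁺(aq) + 2 Na(s) → Co(s) + 2 Na⁺(aq); Q = [Na⁺]^2/[Co²⁺]^1.
From E = E° − (0.0592/n) log Q: log Q = (E° − E)·n/0.0592 = (+2.43 − (+2.459))·2/0.0592 = -0.9797.
So 1·log[Co²⁺] = 2·log(0.078) − log Q = -2.2158 − (-0.9797) = -1.2361; [Co²⁺] = 10^(-1.2361) ≈ 0.058 M.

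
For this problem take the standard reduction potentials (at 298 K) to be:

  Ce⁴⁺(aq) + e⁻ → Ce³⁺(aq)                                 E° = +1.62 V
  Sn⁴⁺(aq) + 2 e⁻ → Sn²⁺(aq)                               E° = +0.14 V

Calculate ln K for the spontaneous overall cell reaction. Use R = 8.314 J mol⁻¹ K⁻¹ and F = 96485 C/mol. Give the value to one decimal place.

115.3

Cathode: Ce⁴⁺/Ce³⁺; anode: Sn⁴⁺/Sn²⁺. E°cell = (+1.62) − (+0.14) = +1.48 V, with n = 2.
ΔG° = −nFE° = −RT ln K, so ln K = nFE°/(RT) = (2)(96485)(+1.48) / ((8.314)(298)) = 115.272.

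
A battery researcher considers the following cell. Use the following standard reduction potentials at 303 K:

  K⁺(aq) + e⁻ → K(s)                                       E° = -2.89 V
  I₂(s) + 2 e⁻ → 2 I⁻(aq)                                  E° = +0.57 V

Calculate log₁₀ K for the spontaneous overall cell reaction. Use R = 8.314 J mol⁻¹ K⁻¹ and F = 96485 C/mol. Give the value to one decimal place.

Cathode: I₂/I⁻; anode: K⁺/K. E°cell = (+0.57) − (-2.89) = +3.46 V, with n = 2.
ΔG° = −nFE° = −RT ln K, so ln K = nFE°/(RT) = (2)(96485)(+3.46) / ((8.314)(303)) = 265.041.
log₁₀ K = 265.041 / ln 10 = 115.1.

115.1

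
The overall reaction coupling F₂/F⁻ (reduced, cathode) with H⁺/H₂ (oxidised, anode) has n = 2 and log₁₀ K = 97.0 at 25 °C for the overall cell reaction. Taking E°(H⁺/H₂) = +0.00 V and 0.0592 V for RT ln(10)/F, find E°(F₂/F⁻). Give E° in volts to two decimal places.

E°cell = (0.0592/n)·log K = (0.0592/2)(97.0) = +2.871 V.
Since F₂/F⁻ is the cathode and H⁺/H₂ the anode, E°cell = E°(F₂/F⁻) − E°(H⁺/H₂).
So E°(F₂/F⁻) = E°cell + E°(H⁺/H₂) = +2.871 + (+0.00) = +2.87 V.

+2.87 V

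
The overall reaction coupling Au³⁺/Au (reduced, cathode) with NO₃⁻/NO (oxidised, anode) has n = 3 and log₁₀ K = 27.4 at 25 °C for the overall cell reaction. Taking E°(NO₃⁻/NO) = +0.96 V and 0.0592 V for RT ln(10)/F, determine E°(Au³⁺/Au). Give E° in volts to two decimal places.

+1.50 V

E°cell = (0.0592/n)·log K = (0.0592/3)(27.4) = +0.541 V.
Since Au³⁺/Au is the cathode and NO₃⁻/NO the anode, E°cell = E°(Au³⁺/Au) − E°(NO₃⁻/NO).
So E°(Au³⁺/Au) = E°cell + E°(NO₃⁻/NO) = +0.541 + (+0.96) = +1.50 V.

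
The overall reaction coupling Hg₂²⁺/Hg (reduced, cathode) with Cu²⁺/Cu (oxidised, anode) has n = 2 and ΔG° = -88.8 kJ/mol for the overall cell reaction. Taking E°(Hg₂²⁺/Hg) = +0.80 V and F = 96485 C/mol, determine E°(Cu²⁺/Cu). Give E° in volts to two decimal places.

+0.34 V

E°cell = −ΔG°/(nF) = −(-88.8×10³)/((2)(96485)) = +0.460 V.
Since Hg₂²⁺/Hg is the cathode and Cu²⁺/Cu the anode, E°cell = E°(Hg₂²⁺/Hg) − E°(Cu²⁺/Cu).
So E°(Cu²⁺/Cu) = E°(Hg₂²⁺/Hg) − E°cell = (+0.80) − (+0.460) = +0.34 V.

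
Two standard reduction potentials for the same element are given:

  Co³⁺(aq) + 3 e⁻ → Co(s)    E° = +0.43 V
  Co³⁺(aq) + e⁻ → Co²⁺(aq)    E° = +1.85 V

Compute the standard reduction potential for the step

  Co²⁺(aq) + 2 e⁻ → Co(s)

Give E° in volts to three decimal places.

-0.280 V

Sequential free energies add, so n₃E°₃ = n₁E°₁ + n₂E°₂.
With n₃ = 3, and the known step contributing 1×(+1.85) V, the unknown satisfies 2·E° = 3×(+0.43) − 1×(+1.85) = -0.560.
E° = -0.560 / 2 = -0.280 V.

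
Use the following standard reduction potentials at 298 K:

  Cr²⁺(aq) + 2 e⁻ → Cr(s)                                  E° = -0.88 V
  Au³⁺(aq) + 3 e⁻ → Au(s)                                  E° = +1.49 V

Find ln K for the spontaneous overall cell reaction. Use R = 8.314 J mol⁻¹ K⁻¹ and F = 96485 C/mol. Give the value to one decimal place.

553.8

Cathode: Au³⁺/Au; anode: Cr²⁺/Cr. E°cell = (+1.49) − (-0.88) = +2.37 V, with n = 6.
ΔG° = −nFE° = −RT ln K, so ln K = nFE°/(RT) = (6)(96485)(+2.37) / ((8.314)(298)) = 553.775.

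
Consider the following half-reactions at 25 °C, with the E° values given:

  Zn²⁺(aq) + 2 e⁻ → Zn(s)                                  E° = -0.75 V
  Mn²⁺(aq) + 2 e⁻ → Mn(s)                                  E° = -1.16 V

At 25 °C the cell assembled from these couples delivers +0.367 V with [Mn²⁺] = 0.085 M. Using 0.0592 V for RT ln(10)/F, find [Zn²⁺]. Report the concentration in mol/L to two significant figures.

0.0030 M

Zn²⁺/Zn is the cathode, Mn²⁺/Mn the anode: E°cell = +0.41 V, n = 2.
Overall reaction: Zn²⁺(aq) + Mn(s) → Zn(s) + Mn²⁺(aq); Q = [Mn²⁺]^1/[Zn²⁺]^1.
From E = E° − (0.0592/n) log Q: log Q = (E° − E)·n/0.0592 = (+0.41 − (+0.367))·2/0.0592 = 1.4527.
So 1·log[Zn²⁺] = 1·log(0.085) − log Q = -1.0706 − (1.4527) = -2.5233; [Zn²⁺] = 10^(-2.5233) ≈ 0.0030 M.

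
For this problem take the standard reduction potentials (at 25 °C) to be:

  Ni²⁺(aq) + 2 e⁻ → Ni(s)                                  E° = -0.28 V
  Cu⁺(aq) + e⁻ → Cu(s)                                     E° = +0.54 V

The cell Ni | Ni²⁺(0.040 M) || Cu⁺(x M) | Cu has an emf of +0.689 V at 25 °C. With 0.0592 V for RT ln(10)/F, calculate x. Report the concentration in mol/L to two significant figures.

0.0012 M

Cu⁺/Cu is the cathode, Ni²⁺/Ni the anode: E°cell = +0.82 V, n = 2.
Overall reaction: 2 Cu⁺(aq) + Ni(s) → 2 Cu(s) + Ni²⁺(aq); Q = [Ni²⁺]^1/[Cu⁺]^2.
From E = E° − (0.0592/n) log Q: log Q = (E° − E)·n/0.0592 = (+0.82 − (+0.689))·2/0.0592 = 4.4257.
So 2·log[Cu⁺] = 1·log(0.04) − log Q = -1.3979 − (4.4257) = -5.8236; log[Cu⁺] = -5.8236 / 2 = -2.9118; [Cu⁺] = 10^(-2.9118) ≈ 0.0012 M.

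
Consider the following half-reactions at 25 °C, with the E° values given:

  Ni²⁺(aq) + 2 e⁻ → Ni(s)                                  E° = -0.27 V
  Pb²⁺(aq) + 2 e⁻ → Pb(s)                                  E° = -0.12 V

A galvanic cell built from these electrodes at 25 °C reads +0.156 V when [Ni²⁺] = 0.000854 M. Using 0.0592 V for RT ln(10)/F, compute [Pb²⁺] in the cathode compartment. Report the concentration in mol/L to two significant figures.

0.0014 M

Pb²⁺/Pb is the cathode, Ni²⁺/Ni the anode: E°cell = +0.15 V, n = 2.
Overall reaction: Pb²⁺(aq) + Ni(s) → Pb(s) + Ni²⁺(aq); Q = [Ni²⁺]^1/[Pb²⁺]^1.
From E = E° − (0.0592/n) log Q: log Q = (E° − E)·n/0.0592 = (+0.15 − (+0.156))·2/0.0592 = -0.2027.
So 1·log[Pb²⁺] = 1·log(0.000854) − log Q = -3.0685 − (-0.2027) = -2.8658; [Pb²⁺] = 10^(-2.8658) ≈ 0.0014 M.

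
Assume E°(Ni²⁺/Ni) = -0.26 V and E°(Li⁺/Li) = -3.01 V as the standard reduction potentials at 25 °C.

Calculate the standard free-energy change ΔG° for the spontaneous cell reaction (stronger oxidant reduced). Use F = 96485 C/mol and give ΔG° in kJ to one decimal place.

Ni²⁺/Ni (E° = -0.26 V) is the cathode; Li⁺/Li (E° = -3.01 V) is the anode, so E°cell = +2.75 V.
Balancing electrons gives n = 2 (lcm of 2 and 1).
ΔG° = −nFE° = −(2)(96485)(+2.75) = -530,668 J = -530.7 kJ.

-530.7 kJ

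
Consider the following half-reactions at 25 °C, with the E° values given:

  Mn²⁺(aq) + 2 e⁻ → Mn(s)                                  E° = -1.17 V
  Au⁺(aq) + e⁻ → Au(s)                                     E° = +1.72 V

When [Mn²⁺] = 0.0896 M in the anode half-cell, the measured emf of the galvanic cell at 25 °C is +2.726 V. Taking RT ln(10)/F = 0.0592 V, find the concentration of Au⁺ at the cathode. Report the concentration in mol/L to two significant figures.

Au⁺/Au is the cathode, Mn²⁺/Mn the anode: E°cell = +2.89 V, n = 2.
Overall reaction: 2 Au⁺(aq) + Mn(s) → 2 Au(s) + Mn²⁺(aq); Q = [Mn²⁺]^1/[Au⁺]^2.
From E = E° − (0.0592/n) log Q: log Q = (E° − E)·n/0.0592 = (+2.89 − (+2.726))·2/0.0592 = 5.5405.
So 2·log[Au⁺] = 1·log(0.0896) − log Q = -1.0477 − (5.5405) = -6.5882; log[Au⁺] = -6.5882 / 2 = -3.2941; [Au⁺] = 10^(-3.2941) ≈ 0.00051 M.

0.00051 M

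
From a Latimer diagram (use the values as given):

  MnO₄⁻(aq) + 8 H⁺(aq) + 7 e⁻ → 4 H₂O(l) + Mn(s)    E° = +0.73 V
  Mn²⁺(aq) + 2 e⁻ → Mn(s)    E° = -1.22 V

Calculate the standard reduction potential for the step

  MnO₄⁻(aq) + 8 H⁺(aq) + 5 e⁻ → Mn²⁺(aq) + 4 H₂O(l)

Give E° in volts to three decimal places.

+1.510 V

Sequential free energies add, so n₃E°₃ = n₁E°₁ + n₂E°₂.
With n₃ = 7, and the known step contributing 2×(-1.22) V, the unknown satisfies 5·E° = 7×(+0.73) − 2×(-1.22) = +7.550.
E° = +7.550 / 5 = +1.510 V.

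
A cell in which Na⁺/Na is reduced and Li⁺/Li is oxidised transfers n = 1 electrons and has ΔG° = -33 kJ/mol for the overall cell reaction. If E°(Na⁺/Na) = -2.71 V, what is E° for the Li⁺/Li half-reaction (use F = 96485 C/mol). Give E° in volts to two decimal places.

-3.05 V

E°cell = −ΔG°/(nF) = −(-33×10³)/((1)(96485)) = +0.342 V.
Since Na⁺/Na is the cathode and Li⁺/Li the anode, E°cell = E°(Na⁺/Na) − E°(Li⁺/Li).
So E°(Li⁺/Li) = E°(Na⁺/Na) − E°cell = (-2.71) − (+0.342) = -3.05 V.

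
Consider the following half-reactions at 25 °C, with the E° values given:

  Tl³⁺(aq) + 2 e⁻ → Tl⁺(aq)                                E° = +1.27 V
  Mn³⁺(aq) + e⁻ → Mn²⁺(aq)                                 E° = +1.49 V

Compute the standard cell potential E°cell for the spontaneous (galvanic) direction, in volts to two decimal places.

The Mn³⁺/Mn²⁺ couple has the higher reduction potential, so it is the cathode; Tl³⁺/Tl⁺ is oxidised at the anode.
E°cell = E°(cathode) − E°(anode) = (+1.49) − (+1.27) = +0.22 V.

+0.22 V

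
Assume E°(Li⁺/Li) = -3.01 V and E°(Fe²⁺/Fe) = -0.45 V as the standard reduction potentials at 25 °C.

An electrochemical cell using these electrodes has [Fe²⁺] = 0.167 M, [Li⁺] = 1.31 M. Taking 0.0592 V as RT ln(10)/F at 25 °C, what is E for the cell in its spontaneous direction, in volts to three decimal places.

+2.530 V

Fe²⁺/Fe is the cathode (higher E°), Li⁺/Li the anode: E°cell = -0.45 − (-3.01) = +2.56 V, n = 2.
Overall: Fe²⁺(aq) + 2 Li(s) → Fe(s) + 2 Li⁺(aq)
Q = [Li⁺]^2 / ([Fe²⁺]); log Q = 1.012.
E = E° − (0.0592/n) log Q = +2.56 − (0.0592/2)(1.012) = +2.530 V.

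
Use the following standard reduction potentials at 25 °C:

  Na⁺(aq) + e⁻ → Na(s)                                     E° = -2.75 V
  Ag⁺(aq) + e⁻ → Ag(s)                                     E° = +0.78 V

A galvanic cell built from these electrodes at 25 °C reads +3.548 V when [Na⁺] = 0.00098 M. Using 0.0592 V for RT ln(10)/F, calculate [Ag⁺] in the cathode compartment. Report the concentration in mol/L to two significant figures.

0.0020 M

Ag⁺/Ag is the cathode, Na⁺/Na the anode: E°cell = +3.53 V, n = 1.
Overall reaction: Ag⁺(aq) + Na(s) → Ag(s) + Na⁺(aq); Q = [Na⁺]^1/[Ag⁺]^1.
From E = E° − (0.0592/n) log Q: log Q = (E° − E)·n/0.0592 = (+3.53 − (+3.548))·1/0.0592 = -0.3041.
So 1·log[Ag⁺] = 1·log(0.00098) − log Q = -3.0088 − (-0.3041) = -2.7047; [Ag⁺] = 10^(-2.7047) ≈ 0.0020 M.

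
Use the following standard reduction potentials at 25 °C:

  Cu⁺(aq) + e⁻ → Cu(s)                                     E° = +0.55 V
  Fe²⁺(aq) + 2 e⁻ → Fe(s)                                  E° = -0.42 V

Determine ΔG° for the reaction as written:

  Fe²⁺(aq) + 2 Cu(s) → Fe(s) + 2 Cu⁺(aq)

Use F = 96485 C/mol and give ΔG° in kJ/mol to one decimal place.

As written, Fe²⁺/Fe is reduced (cathode) and Cu⁺/Cu is oxidised (anode), so E°cell = (-0.42) − (+0.55) = -0.97 V.
Balancing electrons gives n = 2.
ΔG° = −nFE° = −(2)(96485)(-0.97) = 187,181 J = +187.2 kJ/mol.

+187.2 kJ/mol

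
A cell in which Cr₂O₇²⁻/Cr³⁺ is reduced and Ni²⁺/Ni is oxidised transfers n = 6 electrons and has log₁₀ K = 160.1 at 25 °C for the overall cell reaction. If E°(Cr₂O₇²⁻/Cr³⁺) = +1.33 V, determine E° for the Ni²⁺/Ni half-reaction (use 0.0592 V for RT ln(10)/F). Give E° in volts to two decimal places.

E°cell = (0.0592/n)·log K = (0.0592/6)(160.1) = +1.580 V.
Since Cr₂O₇²⁻/Cr³⁺ is the cathode and Ni²⁺/Ni the anode, E°cell = E°(Cr₂O₇²⁻/Cr³⁺) − E°(Ni²⁺/Ni).
So E°(Ni²⁺/Ni) = E°(Cr₂O₇²⁻/Cr³⁺) − E°cell = (+1.33) − (+1.580) = -0.25 V.

-0.25 V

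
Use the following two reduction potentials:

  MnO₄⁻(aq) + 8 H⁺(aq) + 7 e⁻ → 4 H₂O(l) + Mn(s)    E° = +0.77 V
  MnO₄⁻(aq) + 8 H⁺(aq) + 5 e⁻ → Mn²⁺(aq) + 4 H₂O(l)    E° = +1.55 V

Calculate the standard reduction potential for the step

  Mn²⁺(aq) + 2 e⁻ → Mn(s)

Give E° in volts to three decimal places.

-1.180 V

Sequential free energies add, so n₃E°₃ = n₁E°₁ + n₂E°₂.
With n₃ = 7, and the known step contributing 5×(+1.55) V, the unknown satisfies 2·E° = 7×(+0.77) − 5×(+1.55) = -2.360.
E° = -2.360 / 2 = -1.180 V.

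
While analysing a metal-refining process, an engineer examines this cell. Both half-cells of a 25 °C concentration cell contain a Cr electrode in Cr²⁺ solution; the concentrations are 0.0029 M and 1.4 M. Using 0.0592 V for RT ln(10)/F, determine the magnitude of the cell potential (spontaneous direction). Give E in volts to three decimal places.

For a concentration cell E°cell = 0. The 1.4 M side is the cathode (reduction is favoured where [Cr²⁺] is higher).
With n = 2, E = −(0.0592/2) log([Cr²⁺]ₐₙ/[Cr²⁺]꜀ₐₜ) = −(0.0592/2) log(0.0029/1.4) = −(0.0592/2)(-2.684) = +0.079 V.

+0.079 V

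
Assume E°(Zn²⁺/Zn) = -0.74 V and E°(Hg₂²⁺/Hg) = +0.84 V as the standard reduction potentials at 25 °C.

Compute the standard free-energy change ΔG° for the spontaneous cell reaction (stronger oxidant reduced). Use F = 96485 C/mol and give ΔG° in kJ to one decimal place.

Hg₂²⁺/Hg (E° = +0.84 V) is the cathode; Zn²⁺/Zn (E° = -0.74 V) is the anode, so E°cell = +1.58 V.
Balancing electrons gives n = 2 (lcm of 2 and 2).
ΔG° = −nFE° = −(2)(96485)(+1.58) = -304,893 J = -304.9 kJ.

-304.9 kJ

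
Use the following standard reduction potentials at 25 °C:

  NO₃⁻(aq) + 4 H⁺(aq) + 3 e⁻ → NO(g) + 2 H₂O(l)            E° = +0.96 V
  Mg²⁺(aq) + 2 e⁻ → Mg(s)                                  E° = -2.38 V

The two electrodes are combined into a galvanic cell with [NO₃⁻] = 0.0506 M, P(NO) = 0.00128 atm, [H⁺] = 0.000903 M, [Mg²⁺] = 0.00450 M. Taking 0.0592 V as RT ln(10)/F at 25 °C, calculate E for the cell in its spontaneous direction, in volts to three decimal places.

NO₃⁻/NO is the cathode (higher E°), Mg²⁺/Mg the anode: E°cell = +0.96 − (-2.38) = +3.34 V, n = 6.
Overall: 2 NO₃⁻(aq) + 8 H⁺(aq) + 3 Mg(s) → 2 NO(g) + 4 H₂O(l) + 3 Mg²⁺(aq)
Q = P(NO)^2·[Mg²⁺]^3 / ([NO₃⁻]^2·[H⁺]^8); log Q = 14.120.
E = E° − (0.0592/n) log Q = +3.34 − (0.0592/6)(14.120) = +3.201 V.

+3.201 V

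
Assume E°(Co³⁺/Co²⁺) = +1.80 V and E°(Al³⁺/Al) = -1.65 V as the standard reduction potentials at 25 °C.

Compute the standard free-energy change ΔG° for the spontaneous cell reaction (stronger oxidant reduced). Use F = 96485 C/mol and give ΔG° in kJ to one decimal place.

-998.6 kJ

Co³⁺/Co²⁺ (E° = +1.80 V) is the cathode; Al³⁺/Al (E° = -1.65 V) is the anode, so E°cell = +3.45 V.
Balancing electrons gives n = 3 (lcm of 1 and 3).
ΔG° = −nFE° = −(3)(96485)(+3.45) = -998,620 J = -998.6 kJ.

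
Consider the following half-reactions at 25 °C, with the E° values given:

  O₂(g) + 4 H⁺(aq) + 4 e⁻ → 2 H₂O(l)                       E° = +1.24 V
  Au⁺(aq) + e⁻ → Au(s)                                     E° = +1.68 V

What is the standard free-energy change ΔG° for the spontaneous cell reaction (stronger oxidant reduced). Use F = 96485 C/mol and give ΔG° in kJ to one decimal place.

-169.8 kJ

Au⁺/Au (E° = +1.68 V) is the cathode; O₂/H₂O (E° = +1.24 V) is the anode, so E°cell = +0.44 V.
Balancing electrons gives n = 4 (lcm of 1 and 4).
ΔG° = −nFE° = −(4)(96485)(+0.44) = -169,814 J = -169.8 kJ.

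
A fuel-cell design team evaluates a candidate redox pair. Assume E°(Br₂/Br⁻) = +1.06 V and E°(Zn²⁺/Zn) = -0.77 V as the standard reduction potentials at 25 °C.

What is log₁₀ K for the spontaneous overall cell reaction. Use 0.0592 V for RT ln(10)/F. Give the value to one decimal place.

Cathode: Br₂/Br⁻; anode: Zn²⁺/Zn. E°cell = +1.83 V, n = 2.
log K = nE°cell / 0.0592 = (2)(+1.83) / 0.0592 = 61.8.

61.8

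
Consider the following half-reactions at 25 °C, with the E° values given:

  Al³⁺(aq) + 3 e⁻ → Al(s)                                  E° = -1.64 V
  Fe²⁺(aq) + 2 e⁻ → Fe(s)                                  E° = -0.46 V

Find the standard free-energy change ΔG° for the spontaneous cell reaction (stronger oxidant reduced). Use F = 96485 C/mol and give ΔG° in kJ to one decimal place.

Fe²⁺/Fe (E° = -0.46 V) is the cathode; Al³⁺/Al (E° = -1.64 V) is the anode, so E°cell = +1.18 V.
Balancing electrons gives n = 6 (lcm of 2 and 3).
ΔG° = −nFE° = −(6)(96485)(+1.18) = -683,114 J = -683.1 kJ.

-683.1 kJ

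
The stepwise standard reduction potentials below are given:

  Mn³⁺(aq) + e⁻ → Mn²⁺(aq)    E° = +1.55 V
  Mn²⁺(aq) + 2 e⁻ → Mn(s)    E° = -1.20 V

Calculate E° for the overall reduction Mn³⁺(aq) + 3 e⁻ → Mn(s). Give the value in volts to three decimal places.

Standard free energies of sequential steps add: ΔG°₃ = ΔG°₁ + ΔG°₂, so n₃E°₃ = n₁E°₁ + n₂E°₂.
E°₃ = (1×+1.55 + 2×-1.20) / 3 = (-0.850) / 3 = -0.283 V.

-0.283 V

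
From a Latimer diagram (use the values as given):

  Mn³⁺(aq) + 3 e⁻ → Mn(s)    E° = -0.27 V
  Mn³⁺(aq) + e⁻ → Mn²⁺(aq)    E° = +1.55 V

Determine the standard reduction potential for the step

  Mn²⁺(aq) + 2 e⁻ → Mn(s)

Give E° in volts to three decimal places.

Sequential free energies add, so n₃E°₃ = n₁E°₁ + n₂E°₂.
With n₃ = 3, and the known step contributing 1×(+1.55) V, the unknown satisfies 2·E° = 3×(-0.27) − 1×(+1.55) = -2.360.
E° = -2.360 / 2 = -1.180 V.

-1.180 V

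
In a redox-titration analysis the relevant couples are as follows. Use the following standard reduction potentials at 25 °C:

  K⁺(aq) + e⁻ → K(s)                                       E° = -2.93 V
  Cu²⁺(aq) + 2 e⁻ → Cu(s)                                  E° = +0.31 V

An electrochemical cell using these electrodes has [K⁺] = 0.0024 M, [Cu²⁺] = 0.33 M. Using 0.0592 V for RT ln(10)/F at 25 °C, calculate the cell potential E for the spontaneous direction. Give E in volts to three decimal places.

+3.381 V

Cu²⁺/Cu is the cathode (higher E°), K⁺/K the anode: E°cell = +0.31 − (-2.93) = +3.24 V, n = 2.
Overall: Cu²⁺(aq) + 2 K(s) → Cu(s) + 2 K⁺(aq)
Q = [K⁺]^2 / ([Cu²⁺]); log Q = -4.758.
E = E° − (0.0592/n) log Q = +3.24 − (0.0592/2)(-4.758) = +3.381 V.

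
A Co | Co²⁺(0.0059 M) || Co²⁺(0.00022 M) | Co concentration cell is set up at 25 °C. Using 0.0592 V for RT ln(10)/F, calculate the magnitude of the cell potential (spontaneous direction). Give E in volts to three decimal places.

For a concentration cell E°cell = 0. The 0.0059 M side is the cathode (reduction is favoured where [Co²⁺] is higher).
With n = 2, E = −(0.0592/2) log([Co²⁺]ₐₙ/[Co²⁺]꜀ₐₜ) = −(0.0592/2) log(0.00022/0.0059) = −(0.0592/2)(-1.428) = +0.042 V.

+0.042 V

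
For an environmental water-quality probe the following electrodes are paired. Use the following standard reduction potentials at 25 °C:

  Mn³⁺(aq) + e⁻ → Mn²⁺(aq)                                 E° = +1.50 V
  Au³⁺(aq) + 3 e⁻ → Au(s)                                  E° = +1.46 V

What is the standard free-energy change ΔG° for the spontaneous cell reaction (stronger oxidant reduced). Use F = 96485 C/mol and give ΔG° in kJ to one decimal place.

-11.6 kJ

Mn³⁺/Mn²⁺ (E° = +1.50 V) is the cathode; Au³⁺/Au (E° = +1.46 V) is the anode, so E°cell = +0.04 V.
Balancing electrons gives n = 3 (lcm of 1 and 3).
ΔG° = −nFE° = −(3)(96485)(+0.04) = -11,578 J = -11.6 kJ.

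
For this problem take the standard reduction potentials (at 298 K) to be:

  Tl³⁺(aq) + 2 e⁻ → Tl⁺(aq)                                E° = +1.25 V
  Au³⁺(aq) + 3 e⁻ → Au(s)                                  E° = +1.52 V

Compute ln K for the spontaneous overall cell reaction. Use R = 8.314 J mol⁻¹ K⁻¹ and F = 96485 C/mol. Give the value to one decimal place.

Cathode: Au³⁺/Au; anode: Tl³⁺/Tl⁺. E°cell = (+1.52) − (+1.25) = +0.27 V, with n = 6.
ΔG° = −nFE° = −RT ln K, so ln K = nFE°/(RT) = (6)(96485)(+0.27) / ((8.314)(298)) = 63.088.

63.1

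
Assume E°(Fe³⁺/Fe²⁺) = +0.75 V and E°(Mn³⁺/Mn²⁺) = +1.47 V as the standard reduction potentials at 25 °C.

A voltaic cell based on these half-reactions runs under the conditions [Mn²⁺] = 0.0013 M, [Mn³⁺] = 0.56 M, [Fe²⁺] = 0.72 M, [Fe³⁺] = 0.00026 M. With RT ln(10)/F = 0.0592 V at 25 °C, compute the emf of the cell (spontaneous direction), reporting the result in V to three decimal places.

Mn³⁺/Mn²⁺ is the cathode (higher E°), Fe³⁺/Fe²⁺ the anode: E°cell = +1.47 − (+0.75) = +0.72 V, n = 1.
Overall: Mn³⁺(aq) + Fe²⁺(aq) → Mn²⁺(aq) + Fe³⁺(aq)
Q = [Mn²⁺]·[Fe³⁺] / ([Mn³⁺]·[Fe²⁺]); log Q = -6.077.
E = E° − (0.0592/n) log Q = +0.72 − (0.0592/1)(-6.077) = +1.080 V.

+1.080 V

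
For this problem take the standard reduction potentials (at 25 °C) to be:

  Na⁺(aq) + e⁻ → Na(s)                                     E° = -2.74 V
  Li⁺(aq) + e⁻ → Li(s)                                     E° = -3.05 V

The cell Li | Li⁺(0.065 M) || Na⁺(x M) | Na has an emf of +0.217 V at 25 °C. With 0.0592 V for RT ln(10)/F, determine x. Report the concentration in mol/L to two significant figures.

Na⁺/Na is the cathode, Li⁺/Li the anode: E°cell = +0.31 V, n = 1.
Overall reaction: Na⁺(aq) + Li(s) → Na(s) + Li⁺(aq); Q = [Li⁺]^1/[Na⁺]^1.
From E = E° − (0.0592/n) log Q: log Q = (E° − E)·n/0.0592 = (+0.31 − (+0.217))·1/0.0592 = 1.5709.
So 1·log[Na⁺] = 1·log(0.065) − log Q = -1.1871 − (1.5709) = -2.7580; [Na⁺] = 10^(-2.7580) ≈ 0.0017 M.

0.0017 M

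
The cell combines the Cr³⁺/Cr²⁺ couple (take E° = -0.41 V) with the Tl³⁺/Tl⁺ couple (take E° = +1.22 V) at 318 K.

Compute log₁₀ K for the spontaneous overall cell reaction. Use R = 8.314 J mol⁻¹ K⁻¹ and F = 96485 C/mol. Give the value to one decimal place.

51.7

Cathode: Tl³⁺/Tl⁺; anode: Cr³⁺/Cr²⁺. E°cell = (+1.22) − (-0.41) = +1.63 V, with n = 2.
ΔG° = −nFE° = −RT ln K, so ln K = nFE°/(RT) = (2)(96485)(+1.63) / ((8.314)(318)) = 118.971.
log₁₀ K = 118.971 / ln 10 = 51.7.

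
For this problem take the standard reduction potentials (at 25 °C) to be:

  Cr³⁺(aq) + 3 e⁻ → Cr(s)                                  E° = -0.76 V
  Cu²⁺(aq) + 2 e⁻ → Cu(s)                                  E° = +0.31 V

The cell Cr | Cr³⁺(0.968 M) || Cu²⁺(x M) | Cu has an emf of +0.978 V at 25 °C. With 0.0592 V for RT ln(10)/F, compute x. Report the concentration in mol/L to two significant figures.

0.00076 M

Cu²⁺/Cu is the cathode, Cr³⁺/Cr the anode: E°cell = +1.07 V, n = 6.
Overall reaction: 3 Cu²⁺(aq) + 2 Cr(s) → 3 Cu(s) + 2 Cr³⁺(aq); Q = [Cr³⁺]^2/[Cu²⁺]^3.
From E = E° − (0.0592/n) log Q: log Q = (E° − E)·n/0.0592 = (+1.07 − (+0.978))·6/0.0592 = 9.3243.
So 3·log[Cu²⁺] = 2·log(0.968) − log Q = -0.0282 − (9.3243) = -9.3525; log[Cu²⁺] = -9.3525 / 3 = -3.1175; [Cu²⁺] = 10^(-3.1175) ≈ 0.00076 M.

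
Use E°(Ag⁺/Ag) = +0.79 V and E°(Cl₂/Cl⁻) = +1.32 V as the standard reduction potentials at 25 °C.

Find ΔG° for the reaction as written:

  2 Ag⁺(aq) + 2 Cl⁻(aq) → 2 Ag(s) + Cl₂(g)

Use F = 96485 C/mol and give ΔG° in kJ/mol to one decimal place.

+102.3 kJ/mol

As written, Ag⁺/Ag is reduced (cathode) and Cl₂/Cl⁻ is oxidised (anode), so E°cell = (+0.79) − (+1.32) = -0.53 V.
Balancing electrons gives n = 2.
ΔG° = −nFE° = −(2)(96485)(-0.53) = 102,274 J = +102.3 kJ/mol.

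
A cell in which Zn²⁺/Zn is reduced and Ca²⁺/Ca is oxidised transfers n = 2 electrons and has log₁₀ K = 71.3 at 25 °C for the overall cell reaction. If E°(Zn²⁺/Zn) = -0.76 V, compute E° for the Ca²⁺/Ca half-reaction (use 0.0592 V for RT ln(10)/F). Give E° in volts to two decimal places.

-2.87 V

E°cell = (0.0592/n)·log K = (0.0592/2)(71.3) = +2.110 V.
Since Zn²⁺/Zn is the cathode and Ca²⁺/Ca the anode, E°cell = E°(Zn²⁺/Zn) − E°(Ca²⁺/Ca).
So E°(Ca²⁺/Ca) = E°(Zn²⁺/Zn) − E°cell = (-0.76) − (+2.110) = -2.87 V.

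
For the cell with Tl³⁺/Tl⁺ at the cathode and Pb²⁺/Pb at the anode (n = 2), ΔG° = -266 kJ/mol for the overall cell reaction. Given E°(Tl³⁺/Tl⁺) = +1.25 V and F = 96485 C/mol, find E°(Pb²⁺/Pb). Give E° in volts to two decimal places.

-0.13 V

E°cell = −ΔG°/(nF) = −(-266×10³)/((2)(96485)) = +1.378 V.
Since Tl³⁺/Tl⁺ is the cathode and Pb²⁺/Pb the anode, E°cell = E°(Tl³⁺/Tl⁺) − E°(Pb²⁺/Pb).
So E°(Pb²⁺/Pb) = E°(Tl³⁺/Tl⁺) − E°cell = (+1.25) − (+1.378) = -0.13 V.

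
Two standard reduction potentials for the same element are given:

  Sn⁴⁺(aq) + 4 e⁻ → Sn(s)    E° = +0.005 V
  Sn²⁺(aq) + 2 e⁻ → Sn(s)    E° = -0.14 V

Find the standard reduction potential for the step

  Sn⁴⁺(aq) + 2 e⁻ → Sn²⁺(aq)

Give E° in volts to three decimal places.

+0.150 V

Sequential free energies add, so n₃E°₃ = n₁E°₁ + n₂E°₂.
With n₃ = 4, and the known step contributing 2×(-0.14) V, the unknown satisfies 2·E° = 4×(+0.005) − 2×(-0.14) = +0.300.
E° = +0.300 / 2 = +0.150 V.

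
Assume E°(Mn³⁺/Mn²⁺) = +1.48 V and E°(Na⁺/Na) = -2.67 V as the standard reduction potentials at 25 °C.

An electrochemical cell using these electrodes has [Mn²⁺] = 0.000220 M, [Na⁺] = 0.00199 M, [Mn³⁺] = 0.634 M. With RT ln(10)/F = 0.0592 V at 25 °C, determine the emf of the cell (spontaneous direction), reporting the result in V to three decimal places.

+4.515 V

Mn³⁺/Mn²⁺ is the cathode (higher E°), Na⁺/Na the anode: E°cell = +1.48 − (-2.67) = +4.15 V, n = 1.
Overall: Mn³⁺(aq) + Na(s) → Mn²⁺(aq) + Na⁺(aq)
Q = [Mn²⁺]·[Na⁺] / ([Mn³⁺]); log Q = -6.161.
E = E° − (0.0592/n) log Q = +4.15 − (0.0592/1)(-6.161) = +4.515 V.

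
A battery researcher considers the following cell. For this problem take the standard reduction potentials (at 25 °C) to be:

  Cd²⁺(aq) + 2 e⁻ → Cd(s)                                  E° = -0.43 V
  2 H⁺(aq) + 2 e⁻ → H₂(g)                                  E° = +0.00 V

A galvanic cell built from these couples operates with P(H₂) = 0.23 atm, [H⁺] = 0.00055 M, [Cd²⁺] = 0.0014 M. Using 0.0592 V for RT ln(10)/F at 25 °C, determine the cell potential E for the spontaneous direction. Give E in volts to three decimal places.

H⁺/H₂ is the cathode (higher E°), Cd²⁺/Cd the anode: E°cell = +0.00 − (-0.43) = +0.43 V, n = 2.
Overall: 2 H⁺(aq) + Cd(s) → H₂(g) + Cd²⁺(aq)
Q = P(H₂)·[Cd²⁺] / ([H⁺]^2); log Q = 3.027.
E = E° − (0.0592/n) log Q = +0.43 − (0.0592/2)(3.027) = +0.340 V.

+0.340 V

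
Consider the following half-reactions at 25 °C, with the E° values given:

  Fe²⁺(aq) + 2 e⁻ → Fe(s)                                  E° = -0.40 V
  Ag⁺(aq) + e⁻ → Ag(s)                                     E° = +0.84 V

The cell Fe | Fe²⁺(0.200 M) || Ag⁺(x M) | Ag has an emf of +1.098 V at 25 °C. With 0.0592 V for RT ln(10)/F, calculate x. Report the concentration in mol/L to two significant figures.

Ag⁺/Ag is the cathode, Fe²⁺/Fe the anode: E°cell = +1.24 V, n = 2.
Overall reaction: 2 Ag⁺(aq) + Fe(s) → 2 Ag(s) + Fe²⁺(aq); Q = [Fe²⁺]^1/[Ag⁺]^2.
From E = E° − (0.0592/n) log Q: log Q = (E° − E)·n/0.0592 = (+1.24 − (+1.098))·2/0.0592 = 4.7973.
So 2·log[Ag⁺] = 1·log(0.2) − log Q = -0.6990 − (4.7973) = -5.4963; log[Ag⁺] = -5.4963 / 2 = -2.7481; [Ag⁺] = 10^(-2.7481) ≈ 0.0018 M.

0.0018 M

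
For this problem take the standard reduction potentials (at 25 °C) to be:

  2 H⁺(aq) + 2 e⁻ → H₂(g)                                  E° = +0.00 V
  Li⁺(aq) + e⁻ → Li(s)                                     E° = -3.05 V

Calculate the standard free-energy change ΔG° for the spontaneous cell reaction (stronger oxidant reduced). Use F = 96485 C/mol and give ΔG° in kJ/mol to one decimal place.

-588.6 kJ/mol

H⁺/H₂ (E° = +0.00 V) is the cathode; Li⁺/Li (E° = -3.05 V) is the anode, so E°cell = +3.05 V.
Balancing electrons gives n = 2 (lcm of 2 and 1).
ΔG° = −nFE° = −(2)(96485)(+3.05) = -588,558 J = -588.6 kJ/mol.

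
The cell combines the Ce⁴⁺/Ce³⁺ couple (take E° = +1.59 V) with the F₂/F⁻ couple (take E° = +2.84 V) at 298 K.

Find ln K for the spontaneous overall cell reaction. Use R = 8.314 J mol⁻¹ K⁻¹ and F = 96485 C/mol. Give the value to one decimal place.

Cathode: F₂/F⁻; anode: Ce⁴⁺/Ce³⁺. E°cell = (+2.84) − (+1.59) = +1.25 V, with n = 2.
ΔG° = −nFE° = −RT ln K, so ln K = nFE°/(RT) = (2)(96485)(+1.25) / ((8.314)(298)) = 97.358.

97.4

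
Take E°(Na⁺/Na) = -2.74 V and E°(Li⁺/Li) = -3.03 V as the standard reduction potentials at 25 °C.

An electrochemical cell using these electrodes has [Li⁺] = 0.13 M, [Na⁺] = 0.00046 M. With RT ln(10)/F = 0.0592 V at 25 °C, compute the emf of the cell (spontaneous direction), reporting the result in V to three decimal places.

+0.145 V

Na⁺/Na is the cathode (higher E°), Li⁺/Li the anode: E°cell = -2.74 − (-3.03) = +0.29 V, n = 1.
Overall: Na⁺(aq) + Li(s) → Na(s) + Li⁺(aq)
Q = [Li⁺] / ([Na⁺]); log Q = 2.451.
E = E° − (0.0592/n) log Q = +0.29 − (0.0592/1)(2.451) = +0.145 V.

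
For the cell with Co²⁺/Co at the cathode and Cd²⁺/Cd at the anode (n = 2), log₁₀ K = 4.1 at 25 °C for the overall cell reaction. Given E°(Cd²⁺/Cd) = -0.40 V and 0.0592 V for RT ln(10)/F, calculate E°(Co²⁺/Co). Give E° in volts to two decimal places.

E°cell = (0.0592/n)·log K = (0.0592/2)(4.1) = +0.121 V.
Since Co²⁺/Co is the cathode and Cd²⁺/Cd the anode, E°cell = E°(Co²⁺/Co) − E°(Cd²⁺/Cd).
So E°(Co²⁺/Co) = E°cell + E°(Cd²⁺/Cd) = +0.121 + (-0.40) = -0.28 V.

-0.28 V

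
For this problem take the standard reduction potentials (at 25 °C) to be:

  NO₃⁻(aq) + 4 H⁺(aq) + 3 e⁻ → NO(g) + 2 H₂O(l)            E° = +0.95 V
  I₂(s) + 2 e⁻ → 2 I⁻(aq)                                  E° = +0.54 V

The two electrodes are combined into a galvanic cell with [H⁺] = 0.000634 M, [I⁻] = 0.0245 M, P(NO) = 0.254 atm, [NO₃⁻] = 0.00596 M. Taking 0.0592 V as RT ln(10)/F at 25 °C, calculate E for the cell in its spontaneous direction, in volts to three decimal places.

NO₃⁻/NO is the cathode (higher E°), I₂/I⁻ the anode: E°cell = +0.95 − (+0.54) = +0.41 V, n = 6.
Overall: 2 NO₃⁻(aq) + 8 H⁺(aq) + 6 I⁻(aq) → 2 NO(g) + 4 H₂O(l) + 3 I₂(s)
Q = P(NO)^2 / ([NO₃⁻]^2·[H⁺]^8·[I⁻]^6); log Q = 38.507.
E = E° − (0.0592/n) log Q = +0.41 − (0.0592/6)(38.507) = +0.030 V.

+0.030 V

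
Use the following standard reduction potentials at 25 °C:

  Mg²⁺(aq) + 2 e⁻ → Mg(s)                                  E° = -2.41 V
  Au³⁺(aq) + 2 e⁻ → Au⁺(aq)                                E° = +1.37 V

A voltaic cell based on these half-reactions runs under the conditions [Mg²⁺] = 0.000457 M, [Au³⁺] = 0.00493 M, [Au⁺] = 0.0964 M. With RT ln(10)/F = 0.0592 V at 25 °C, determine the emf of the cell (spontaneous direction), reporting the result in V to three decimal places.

Au³⁺/Au⁺ is the cathode (higher E°), Mg²⁺/Mg the anode: E°cell = +1.37 − (-2.41) = +3.78 V, n = 2.
Overall: Au³⁺(aq) + Mg(s) → Au⁺(aq) + Mg²⁺(aq)
Q = [Au⁺]·[Mg²⁺] / ([Au³⁺]); log Q = -2.049.
E = E° − (0.0592/n) log Q = +3.78 − (0.0592/2)(-2.049) = +3.841 V.

+3.841 V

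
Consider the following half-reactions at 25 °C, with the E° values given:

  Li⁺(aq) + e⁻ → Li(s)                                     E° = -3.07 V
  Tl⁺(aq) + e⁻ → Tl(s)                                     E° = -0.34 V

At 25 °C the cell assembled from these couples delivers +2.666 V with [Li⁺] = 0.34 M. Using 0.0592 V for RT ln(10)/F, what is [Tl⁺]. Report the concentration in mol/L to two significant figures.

0.028 M

Tl⁺/Tl is the cathode, Li⁺/Li the anode: E°cell = +2.73 V, n = 1.
Overall reaction: Tl⁺(aq) + Li(s) → Tl(s) + Li⁺(aq); Q = [Li⁺]^1/[Tl⁺]^1.
From E = E° − (0.0592/n) log Q: log Q = (E° − E)·n/0.0592 = (+2.73 − (+2.666))·1/0.0592 = 1.0811.
So 1·log[Tl⁺] = 1·log(0.34) − log Q = -0.4685 − (1.0811) = -1.5496; [Tl⁺] = 10^(-1.5496) ≈ 0.028 M.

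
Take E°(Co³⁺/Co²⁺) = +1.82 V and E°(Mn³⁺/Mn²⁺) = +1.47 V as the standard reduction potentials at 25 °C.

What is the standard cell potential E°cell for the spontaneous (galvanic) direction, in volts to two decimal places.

+0.35 V

The Co³⁺/Co²⁺ couple has the higher reduction potential, so it is the cathode; Mn³⁺/Mn²⁺ is oxidised at the anode.
E°cell = E°(cathode) − E°(anode) = (+1.82) − (+1.47) = +0.35 V.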